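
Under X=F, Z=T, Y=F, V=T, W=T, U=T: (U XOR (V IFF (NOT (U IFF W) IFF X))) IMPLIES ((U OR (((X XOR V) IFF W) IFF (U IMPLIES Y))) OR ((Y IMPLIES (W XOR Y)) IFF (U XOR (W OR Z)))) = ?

T

U IFF W = T IFF T = T
NOT (U IFF W) = NOT T = F
NOT (U IFF W) IFF X = F IFF F = T
V IFF (NOT (U IFF W) IFF X) = T IFF T = T
U XOR (V IFF (NOT (U IFF W) IFF X)) = T XOR T = F
X XOR V = F XOR T = T
(X XOR V) IFF W = T IFF T = T
U IMPLIES Y = T IMPLIES F = F
((X XOR V) IFF W) IFF (U IMPLIES Y) = T IFF F = F
U OR (((X XOR V) IFF W) IFF (U IMPLIES Y)) = T OR F = T
W XOR Y = T XOR F = T
Y IMPLIES (W XOR Y) = F IMPLIES T = T
W OR Z = T OR T = T
U XOR (W OR Z) = T XOR T = F
(Y IMPLIES (W XOR Y)) IFF (U XOR (W OR Z)) = T IFF F = F
(U OR (((X XOR V) IFF W) IFF (U IMPLIES Y))) OR ((Y IMPLIES (W XOR Y)) IFF (U XOR (W OR Z))) = T OR F = T
(U XOR (V IFF (NOT (U IFF W) IFF X))) IMPLIES ((U OR (((X XOR V) IFF W) IFF (U IMPLIES Y))) OR ((Y IMPLIES (W XOR Y)) IFF (U XOR (W OR Z)))) = F IMPLIES T = T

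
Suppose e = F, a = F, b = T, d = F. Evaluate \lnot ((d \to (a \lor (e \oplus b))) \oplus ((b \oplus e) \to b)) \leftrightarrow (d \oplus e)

e \oplus b = F \oplus T = T
a \lor (e \oplus b) = F \lor T = T
d \to (a \lor (e \oplus b)) = F \to T = T
b \oplus e = T \oplus F = T
(b \oplus e) \to b = T \to T = T
(d \to (a \lor (e \oplus b))) \oplus ((b \oplus e) \to b) = T \oplus T = F
\lnot ((d \to (a \lor (e \oplus b))) \oplus ((b \oplus e) \to b)) = \lnot F = T
d \oplus e = F \oplus F = F
\lnot ((d \to (a \lor (e \oplus b))) \oplus ((b \oplus e) \to b)) \leftrightarrow (d \oplus e) = T \leftrightarrow F = F

F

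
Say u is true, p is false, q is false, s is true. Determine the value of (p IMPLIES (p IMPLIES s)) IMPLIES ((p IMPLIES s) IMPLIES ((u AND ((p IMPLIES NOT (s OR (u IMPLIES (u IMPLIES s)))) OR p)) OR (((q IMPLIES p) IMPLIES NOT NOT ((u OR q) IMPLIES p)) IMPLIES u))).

p IMPLIES s = false IMPLIES true = true
p IMPLIES (p IMPLIES s) = false IMPLIES true = true
p IMPLIES s = false IMPLIES true = true
u IMPLIES s = true IMPLIES true = true
u IMPLIES (u IMPLIES s) = true IMPLIES true = true
s OR (u IMPLIES (u IMPLIES s)) = true OR true = true
NOT (s OR (u IMPLIES (u IMPLIES s))) = NOT true = false
p IMPLIES NOT (s OR (u IMPLIES (u IMPLIES s))) = false IMPLIES false = true
(p IMPLIES NOT (s OR (u IMPLIES (u IMPLIES s)))) OR p = true OR false = true
u AND ((p IMPLIES NOT (s OR (u IMPLIES (u IMPLIES s)))) OR p) = true AND true = true
q IMPLIES p = false IMPLIES false = true
u OR q = true OR false = true
(u OR q) IMPLIES p = true IMPLIES false = false
NOT ((u OR q) IMPLIES p) = NOT false = true
NOT NOT ((u OR q) IMPLIES p) = NOT true = false
(q IMPLIES p) IMPLIES NOT NOT ((u OR q) IMPLIES p) = true IMPLIES false = false
((q IMPLIES p) IMPLIES NOT NOT ((u OR q) IMPLIES p)) IMPLIES u = false IMPLIES true = true
(u AND ((p IMPLIES NOT (s OR (u IMPLIES (u IMPLIES s)))) OR p)) OR (((q IMPLIES p) IMPLIES NOT NOT ((u OR q) IMPLIES p)) IMPLIES u) = true OR true = true
(p IMPLIES s) IMPLIES ((u AND ((p IMPLIES NOT (s OR (u IMPLIES (u IMPLIES s)))) OR p)) OR (((q IMPLIES p) IMPLIES NOT NOT ((u OR q) IMPLIES p)) IMPLIES u)) = true IMPLIES true = true
(p IMPLIES (p IMPLIES s)) IMPLIES ((p IMPLIES s) IMPLIES ((u AND ((p IMPLIES NOT (s OR (u IMPLIES (u IMPLIES s)))) OR p)) OR (((q IMPLIES p) IMPLIES NOT NOT ((u OR q) IMPLIES p)) IMPLIES u))) = true IMPLIES true = true

true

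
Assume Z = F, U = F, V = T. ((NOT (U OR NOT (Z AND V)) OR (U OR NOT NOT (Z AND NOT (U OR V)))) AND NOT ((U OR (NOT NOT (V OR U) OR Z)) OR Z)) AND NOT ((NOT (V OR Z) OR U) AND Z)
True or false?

F

Z AND V = F AND T = F
NOT (Z AND V) = NOT F = T
U OR NOT (Z AND V) = F OR T = T
NOT (U OR NOT (Z AND V)) = NOT T = F
U OR V = F OR T = T
NOT (U OR V) = NOT T = F
Z AND NOT (U OR V) = F AND F = F
NOT (Z AND NOT (U OR V)) = NOT F = T
NOT NOT (Z AND NOT (U OR V)) = NOT T = F
U OR NOT NOT (Z AND NOT (U OR V)) = F OR F = F
NOT (U OR NOT (Z AND V)) OR (U OR NOT NOT (Z AND NOT (U OR V))) = F OR F = F
V OR U = T OR F = T
NOT (V OR U) = NOT T = F
NOT NOT (V OR U) = NOT F = T
NOT NOT (V OR U) OR Z = T OR F = T
U OR (NOT NOT (V OR U) OR Z) = F OR T = T
(U OR (NOT NOT (V OR U) OR Z)) OR Z = T OR F = T
NOT ((U OR (NOT NOT (V OR U) OR Z)) OR Z) = NOT T = F
(NOT (U OR NOT (Z AND V)) OR (U OR NOT NOT (Z AND NOT (U OR V)))) AND NOT ((U OR (NOT NOT (V OR U) OR Z)) OR Z) = F AND F = F
V OR Z = T OR F = T
NOT (V OR Z) = NOT T = F
NOT (V OR Z) OR U = F OR F = F
(NOT (V OR Z) OR U) AND Z = F AND F = F
NOT ((NOT (V OR Z) OR U) AND Z) = NOT F = T
((NOT (U OR NOT (Z AND V)) OR (U OR NOT NOT (Z AND NOT (U OR V)))) AND NOT ((U OR (NOT NOT (V OR U) OR Z)) OR Z)) AND NOT ((NOT (V OR Z) OR U) AND Z) = F AND T = F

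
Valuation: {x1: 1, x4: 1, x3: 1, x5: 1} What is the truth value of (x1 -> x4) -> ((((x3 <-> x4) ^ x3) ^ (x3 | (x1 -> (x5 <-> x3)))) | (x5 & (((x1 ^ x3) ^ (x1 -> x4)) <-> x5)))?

x1 -> x4 = 1 -> 1 = 1
x3 <-> x4 = 1 <-> 1 = 1
(x3 <-> x4) ^ x3 = 1 ^ 1 = 0
x5 <-> x3 = 1 <-> 1 = 1
x1 -> (x5 <-> x3) = 1 -> 1 = 1
x3 | (x1 -> (x5 <-> x3)) = 1 | 1 = 1
((x3 <-> x4) ^ x3) ^ (x3 | (x1 -> (x5 <-> x3))) = 0 ^ 1 = 1
x1 ^ x3 = 1 ^ 1 = 0
x1 -> x4 = 1 -> 1 = 1
(x1 ^ x3) ^ (x1 -> x4) = 0 ^ 1 = 1
((x1 ^ x3) ^ (x1 -> x4)) <-> x5 = 1 <-> 1 = 1
x5 & (((x1 ^ x3) ^ (x1 -> x4)) <-> x5) = 1 & 1 = 1
(((x3 <-> x4) ^ x3) ^ (x3 | (x1 -> (x5 <-> x3)))) | (x5 & (((x1 ^ x3) ^ (x1 -> x4)) <-> x5)) = 1 | 1 = 1
(x1 -> x4) -> ((((x3 <-> x4) ^ x3) ^ (x3 | (x1 -> (x5 <-> x3)))) | (x5 & (((x1 ^ x3) ^ (x1 -> x4)) <-> x5))) = 1 -> 1 = 1

1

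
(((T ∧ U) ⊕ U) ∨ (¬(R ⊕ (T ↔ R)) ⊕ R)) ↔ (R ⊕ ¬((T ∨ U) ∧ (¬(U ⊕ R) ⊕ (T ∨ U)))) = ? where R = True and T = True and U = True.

True

T ∧ U = True ∧ True = True
(T ∧ U) ⊕ U = True ⊕ True = False
T ↔ R = True ↔ True = True
R ⊕ (T ↔ R) = True ⊕ True = False
¬(R ⊕ (T ↔ R)) = ¬False = True
¬(R ⊕ (T ↔ R)) ⊕ R = True ⊕ True = False
((T ∧ U) ⊕ U) ∨ (¬(R ⊕ (T ↔ R)) ⊕ R) = False ∨ False = False
T ∨ U = True ∨ True = True
U ⊕ R = True ⊕ True = False
¬(U ⊕ R) = ¬False = True
T ∨ U = True ∨ True = True
¬(U ⊕ R) ⊕ (T ∨ U) = True ⊕ True = False
(T ∨ U) ∧ (¬(U ⊕ R) ⊕ (T ∨ U)) = True ∧ False = False
¬((T ∨ U) ∧ (¬(U ⊕ R) ⊕ (T ∨ U))) = ¬False = True
R ⊕ ¬((T ∨ U) ∧ (¬(U ⊕ R) ⊕ (T ∨ U))) = True ⊕ True = False
(((T ∧ U) ⊕ U) ∨ (¬(R ⊕ (T ↔ R)) ⊕ R)) ↔ (R ⊕ ¬((T ∨ U) ∧ (¬(U ⊕ R) ⊕ (T ∨ U)))) = False ↔ False = True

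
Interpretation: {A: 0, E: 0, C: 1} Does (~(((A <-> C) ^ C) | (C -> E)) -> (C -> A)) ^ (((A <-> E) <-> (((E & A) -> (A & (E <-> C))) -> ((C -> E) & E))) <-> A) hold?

A <-> C = 0 <-> 1 = 0
(A <-> C) ^ C = 0 ^ 1 = 1
C -> E = 1 -> 0 = 0
((A <-> C) ^ C) | (C -> E) = 1 | 0 = 1
~(((A <-> C) ^ C) | (C -> E)) = ~1 = 0
C -> A = 1 -> 0 = 0
~(((A <-> C) ^ C) | (C -> E)) -> (C -> A) = 0 -> 0 = 1
A <-> E = 0 <-> 0 = 1
E & A = 0 & 0 = 0
E <-> C = 0 <-> 1 = 0
A & (E <-> C) = 0 & 0 = 0
(E & A) -> (A & (E <-> C)) = 0 -> 0 = 1
C -> E = 1 -> 0 = 0
(C -> E) & E = 0 & 0 = 0
((E & A) -> (A & (E <-> C))) -> ((C -> E) & E) = 1 -> 0 = 0
(A <-> E) <-> (((E & A) -> (A & (E <-> C))) -> ((C -> E) & E)) = 1 <-> 0 = 0
((A <-> E) <-> (((E & A) -> (A & (E <-> C))) -> ((C -> E) & E))) <-> A = 0 <-> 0 = 1
(~(((A <-> C) ^ C) | (C -> E)) -> (C -> A)) ^ (((A <-> E) <-> (((E & A) -> (A & (E <-> C))) -> ((C -> E) & E))) <-> A) = 1 ^ 1 = 0

0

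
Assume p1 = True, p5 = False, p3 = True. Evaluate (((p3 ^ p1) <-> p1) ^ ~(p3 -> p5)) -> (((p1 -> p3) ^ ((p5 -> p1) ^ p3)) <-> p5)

p3 ^ p1 = True ^ True = False
(p3 ^ p1) <-> p1 = False <-> True = False
p3 -> p5 = True -> False = False
~(p3 -> p5) = ~False = True
((p3 ^ p1) <-> p1) ^ ~(p3 -> p5) = False ^ True = True
p1 -> p3 = True -> True = True
p5 -> p1 = False -> True = True
(p5 -> p1) ^ p3 = True ^ True = False
(p1 -> p3) ^ ((p5 -> p1) ^ p3) = True ^ False = True
((p1 -> p3) ^ ((p5 -> p1) ^ p3)) <-> p5 = True <-> False = False
(((p3 ^ p1) <-> p1) ^ ~(p3 -> p5)) -> (((p1 -> p3) ^ ((p5 -> p1) ^ p3)) <-> p5) = True -> False = False

False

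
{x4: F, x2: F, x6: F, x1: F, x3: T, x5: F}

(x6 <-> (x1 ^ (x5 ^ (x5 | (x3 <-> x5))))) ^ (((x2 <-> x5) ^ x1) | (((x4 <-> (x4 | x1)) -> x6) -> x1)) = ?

F

Substituting x4=F, x2=F, x6=F, x1=F, x3=T, x5=F:
x3 <-> x5 = T <-> F = F
x5 | (x3 <-> x5) = F | F = F
x5 ^ (x5 | (x3 <-> x5)) = F ^ F = F
x1 ^ (x5 ^ (x5 | (x3 <-> x5))) = F ^ F = F
x6 <-> (x1 ^ (x5 ^ (x5 | (x3 <-> x5)))) = F <-> F = T
x2 <-> x5 = F <-> F = T
(x2 <-> x5) ^ x1 = T ^ F = T
x4 | x1 = F | F = F
x4 <-> (x4 | x1) = F <-> F = T
(x4 <-> (x4 | x1)) -> x6 = T -> F = F
((x4 <-> (x4 | x1)) -> x6) -> x1 = F -> F = T
((x2 <-> x5) ^ x1) | (((x4 <-> (x4 | x1)) -> x6) -> x1) = T | T = T
(x6 <-> (x1 ^ (x5 ^ (x5 | (x3 <-> x5))))) ^ (((x2 <-> x5) ^ x1) | (((x4 <-> (x4 | x1)) -> x6) -> x1)) = T ^ T = F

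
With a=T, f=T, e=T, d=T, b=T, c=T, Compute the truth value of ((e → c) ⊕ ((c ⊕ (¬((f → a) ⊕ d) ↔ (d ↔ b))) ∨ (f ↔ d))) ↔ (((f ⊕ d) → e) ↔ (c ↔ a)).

e → c = T → T = T
f → a = T → T = T
(f → a) ⊕ d = T ⊕ T = F
¬((f → a) ⊕ d) = ¬F = T
d ↔ b = T ↔ T = T
¬((f → a) ⊕ d) ↔ (d ↔ b) = T ↔ T = T
c ⊕ (¬((f → a) ⊕ d) ↔ (d ↔ b)) = T ⊕ T = F
f ↔ d = T ↔ T = T
(c ⊕ (¬((f → a) ⊕ d) ↔ (d ↔ b))) ∨ (f ↔ d) = F ∨ T = T
(e → c) ⊕ ((c ⊕ (¬((f → a) ⊕ d) ↔ (d ↔ b))) ∨ (f ↔ d)) = T ⊕ T = F
f ⊕ d = T ⊕ T = F
(f ⊕ d) → e = F → T = T
c ↔ a = T ↔ T = T
((f ⊕ d) → e) ↔ (c ↔ a) = T ↔ T = T
((e → c) ⊕ ((c ⊕ (¬((f → a) ⊕ d) ↔ (d ↔ b))) ∨ (f ↔ d))) ↔ (((f ⊕ d) → e) ↔ (c ↔ a)) = F ↔ T = F

F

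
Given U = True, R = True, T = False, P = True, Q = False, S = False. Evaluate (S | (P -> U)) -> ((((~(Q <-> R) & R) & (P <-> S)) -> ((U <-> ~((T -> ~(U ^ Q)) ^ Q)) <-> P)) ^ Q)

Substituting U=True, R=True, T=False, P=True, Q=False, S=False:
P -> U = True -> True = True
S | (P -> U) = False | True = True
Q <-> R = False <-> True = False
~(Q <-> R) = ~False = True
~(Q <-> R) & R = True & True = True
P <-> S = True <-> False = False
(~(Q <-> R) & R) & (P <-> S) = True & False = False
U ^ Q = True ^ False = True
~(U ^ Q) = ~True = False
T -> ~(U ^ Q) = False -> False = True
(T -> ~(U ^ Q)) ^ Q = True ^ False = True
~((T -> ~(U ^ Q)) ^ Q) = ~True = False
U <-> ~((T -> ~(U ^ Q)) ^ Q) = True <-> False = False
(U <-> ~((T -> ~(U ^ Q)) ^ Q)) <-> P = False <-> True = False
((~(Q <-> R) & R) & (P <-> S)) -> ((U <-> ~((T -> ~(U ^ Q)) ^ Q)) <-> P) = False -> False = True
(((~(Q <-> R) & R) & (P <-> S)) -> ((U <-> ~((T -> ~(U ^ Q)) ^ Q)) <-> P)) ^ Q = True ^ False = True
(S | (P -> U)) -> ((((~(Q <-> R) & R) & (P <-> S)) -> ((U <-> ~((T -> ~(U ^ Q)) ^ Q)) <-> P)) ^ Q) = True -> True = True

True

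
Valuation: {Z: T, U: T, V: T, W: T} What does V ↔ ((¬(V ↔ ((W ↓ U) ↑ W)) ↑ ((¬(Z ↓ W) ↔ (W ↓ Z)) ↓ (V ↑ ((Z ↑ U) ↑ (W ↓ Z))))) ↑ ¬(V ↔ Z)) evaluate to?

T

Substituting Z=T, U=T, V=T, W=T:
W ↓ U = T ↓ T = F
(W ↓ U) ↑ W = F ↑ T = T
V ↔ ((W ↓ U) ↑ W) = T ↔ T = T
¬(V ↔ ((W ↓ U) ↑ W)) = ¬T = F
Z ↓ W = T ↓ T = F
¬(Z ↓ W) = ¬F = T
W ↓ Z = T ↓ T = F
¬(Z ↓ W) ↔ (W ↓ Z) = T ↔ F = F
Z ↑ U = T ↑ T = F
W ↓ Z = T ↓ T = F
(Z ↑ U) ↑ (W ↓ Z) = F ↑ F = T
V ↑ ((Z ↑ U) ↑ (W ↓ Z)) = T ↑ T = F
(¬(Z ↓ W) ↔ (W ↓ Z)) ↓ (V ↑ ((Z ↑ U) ↑ (W ↓ Z))) = F ↓ F = T
¬(V ↔ ((W ↓ U) ↑ W)) ↑ ((¬(Z ↓ W) ↔ (W ↓ Z)) ↓ (V ↑ ((Z ↑ U) ↑ (W ↓ Z)))) = F ↑ T = T
V ↔ Z = T ↔ T = T
¬(V ↔ Z) = ¬T = F
(¬(V ↔ ((W ↓ U) ↑ W)) ↑ ((¬(Z ↓ W) ↔ (W ↓ Z)) ↓ (V ↑ ((Z ↑ U) ↑ (W ↓ Z))))) ↑ ¬(V ↔ Z) = T ↑ F = T
V ↔ ((¬(V ↔ ((W ↓ U) ↑ W)) ↑ ((¬(Z ↓ W) ↔ (W ↓ Z)) ↓ (V ↑ ((Z ↑ U) ↑ (W ↓ Z))))) ↑ ¬(V ↔ Z)) = T ↔ T = T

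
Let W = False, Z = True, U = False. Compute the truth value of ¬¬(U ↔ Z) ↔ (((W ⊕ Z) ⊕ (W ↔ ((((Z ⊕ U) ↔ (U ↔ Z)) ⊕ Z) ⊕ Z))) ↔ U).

Substituting W=False, Z=True, U=False:
U ↔ Z = False ↔ True = False
¬(U ↔ Z) = ¬False = True
¬¬(U ↔ Z) = ¬True = False
W ⊕ Z = False ⊕ True = True
Z ⊕ U = True ⊕ False = True
U ↔ Z = False ↔ True = False
(Z ⊕ U) ↔ (U ↔ Z) = True ↔ False = False
((Z ⊕ U) ↔ (U ↔ Z)) ⊕ Z = False ⊕ True = True
(((Z ⊕ U) ↔ (U ↔ Z)) ⊕ Z) ⊕ Z = True ⊕ True = False
W ↔ ((((Z ⊕ U) ↔ (U ↔ Z)) ⊕ Z) ⊕ Z) = False ↔ False = True
(W ⊕ Z) ⊕ (W ↔ ((((Z ⊕ U) ↔ (U ↔ Z)) ⊕ Z) ⊕ Z)) = True ⊕ True = False
((W ⊕ Z) ⊕ (W ↔ ((((Z ⊕ U) ↔ (U ↔ Z)) ⊕ Z) ⊕ Z))) ↔ U = False ↔ False = True
¬¬(U ↔ Z) ↔ (((W ⊕ Z) ⊕ (W ↔ ((((Z ⊕ U) ↔ (U ↔ Z)) ⊕ Z) ⊕ Z))) ↔ U) = False ↔ True = False

False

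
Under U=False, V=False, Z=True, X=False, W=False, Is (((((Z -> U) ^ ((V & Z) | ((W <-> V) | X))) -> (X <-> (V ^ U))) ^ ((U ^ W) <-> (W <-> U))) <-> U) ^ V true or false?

False

Z -> U = True -> False = False
V & Z = False & True = False
W <-> V = False <-> False = True
(W <-> V) | X = True | False = True
(V & Z) | ((W <-> V) | X) = False | True = True
(Z -> U) ^ ((V & Z) | ((W <-> V) | X)) = False ^ True = True
V ^ U = False ^ False = False
X <-> (V ^ U) = False <-> False = True
((Z -> U) ^ ((V & Z) | ((W <-> V) | X))) -> (X <-> (V ^ U)) = True -> True = True
U ^ W = False ^ False = False
W <-> U = False <-> False = True
(U ^ W) <-> (W <-> U) = False <-> True = False
(((Z -> U) ^ ((V & Z) | ((W <-> V) | X))) -> (X <-> (V ^ U))) ^ ((U ^ W) <-> (W <-> U)) = True ^ False = True
((((Z -> U) ^ ((V & Z) | ((W <-> V) | X))) -> (X <-> (V ^ U))) ^ ((U ^ W) <-> (W <-> U))) <-> U = True <-> False = False
(((((Z -> U) ^ ((V & Z) | ((W <-> V) | X))) -> (X <-> (V ^ U))) ^ ((U ^ W) <-> (W <-> U))) <-> U) ^ V = False ^ False = False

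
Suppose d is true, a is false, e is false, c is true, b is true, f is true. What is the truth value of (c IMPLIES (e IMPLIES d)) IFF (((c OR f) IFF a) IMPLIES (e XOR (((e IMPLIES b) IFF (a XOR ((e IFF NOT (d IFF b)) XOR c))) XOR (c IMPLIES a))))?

e IMPLIES d = false IMPLIES true = true
c IMPLIES (e IMPLIES d) = true IMPLIES true = true
c OR f = true OR true = true
(c OR f) IFF a = true IFF false = false
e IMPLIES b = false IMPLIES true = true
d IFF b = true IFF true = true
NOT (d IFF b) = NOT true = false
e IFF NOT (d IFF b) = false IFF false = true
(e IFF NOT (d IFF b)) XOR c = true XOR true = false
a XOR ((e IFF NOT (d IFF b)) XOR c) = false XOR false = false
(e IMPLIES b) IFF (a XOR ((e IFF NOT (d IFF b)) XOR c)) = true IFF false = false
c IMPLIES a = true IMPLIES false = false
((e IMPLIES b) IFF (a XOR ((e IFF NOT (d IFF b)) XOR c))) XOR (c IMPLIES a) = false XOR false = false
e XOR (((e IMPLIES b) IFF (a XOR ((e IFF NOT (d IFF b)) XOR c))) XOR (c IMPLIES a)) = false XOR false = false
((c OR f) IFF a) IMPLIES (e XOR (((e IMPLIES b) IFF (a XOR ((e IFF NOT (d IFF b)) XOR c))) XOR (c IMPLIES a))) = false IMPLIES false = true
(c IMPLIES (e IMPLIES d)) IFF (((c OR f) IFF a) IMPLIES (e XOR (((e IMPLIES b) IFF (a XOR ((e IFF NOT (d IFF b)) XOR c))) XOR (c IMPLIES a)))) = true IFF true = true

true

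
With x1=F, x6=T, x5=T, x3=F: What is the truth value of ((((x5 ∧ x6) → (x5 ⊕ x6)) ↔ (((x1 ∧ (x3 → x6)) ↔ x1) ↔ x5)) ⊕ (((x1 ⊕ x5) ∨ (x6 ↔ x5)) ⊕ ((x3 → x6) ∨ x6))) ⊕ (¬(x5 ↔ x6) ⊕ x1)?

F

x5 ∧ x6 = T ∧ T = T
x5 ⊕ x6 = T ⊕ T = F
(x5 ∧ x6) → (x5 ⊕ x6) = T → F = F
x3 → x6 = F → T = T
x1 ∧ (x3 → x6) = F ∧ T = F
(x1 ∧ (x3 → x6)) ↔ x1 = F ↔ F = T
((x1 ∧ (x3 → x6)) ↔ x1) ↔ x5 = T ↔ T = T
((x5 ∧ x6) → (x5 ⊕ x6)) ↔ (((x1 ∧ (x3 → x6)) ↔ x1) ↔ x5) = F ↔ T = F
x1 ⊕ x5 = F ⊕ T = T
x6 ↔ x5 = T ↔ T = T
(x1 ⊕ x5) ∨ (x6 ↔ x5) = T ∨ T = T
x3 → x6 = F → T = T
(x3 → x6) ∨ x6 = T ∨ T = T
((x1 ⊕ x5) ∨ (x6 ↔ x5)) ⊕ ((x3 → x6) ∨ x6) = T ⊕ T = F
(((x5 ∧ x6) → (x5 ⊕ x6)) ↔ (((x1 ∧ (x3 → x6)) ↔ x1) ↔ x5)) ⊕ (((x1 ⊕ x5) ∨ (x6 ↔ x5)) ⊕ ((x3 → x6) ∨ x6)) = F ⊕ F = F
x5 ↔ x6 = T ↔ T = T
¬(x5 ↔ x6) = ¬T = F
¬(x5 ↔ x6) ⊕ x1 = F ⊕ F = F
((((x5 ∧ x6) → (x5 ⊕ x6)) ↔ (((x1 ∧ (x3 → x6)) ↔ x1) ↔ x5)) ⊕ (((x1 ⊕ x5) ∨ (x6 ↔ x5)) ⊕ ((x3 → x6) ∨ x6))) ⊕ (¬(x5 ↔ x6) ⊕ x1) = F ⊕ F = F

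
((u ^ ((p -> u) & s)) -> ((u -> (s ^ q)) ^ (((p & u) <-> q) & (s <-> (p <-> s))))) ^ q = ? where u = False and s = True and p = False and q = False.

Substituting u=False, s=True, p=False, q=False:
p -> u = False -> False = True
(p -> u) & s = True & True = True
u ^ ((p -> u) & s) = False ^ True = True
s ^ q = True ^ False = True
u -> (s ^ q) = False -> True = True
p & u = False & False = False
(p & u) <-> q = False <-> False = True
p <-> s = False <-> True = False
s <-> (p <-> s) = True <-> False = False
((p & u) <-> q) & (s <-> (p <-> s)) = True & False = False
(u -> (s ^ q)) ^ (((p & u) <-> q) & (s <-> (p <-> s))) = True ^ False = True
(u ^ ((p -> u) & s)) -> ((u -> (s ^ q)) ^ (((p & u) <-> q) & (s <-> (p <-> s)))) = True -> True = True
((u ^ ((p -> u) & s)) -> ((u -> (s ^ q)) ^ (((p & u) <-> q) & (s <-> (p <-> s))))) ^ q = True ^ False = True

True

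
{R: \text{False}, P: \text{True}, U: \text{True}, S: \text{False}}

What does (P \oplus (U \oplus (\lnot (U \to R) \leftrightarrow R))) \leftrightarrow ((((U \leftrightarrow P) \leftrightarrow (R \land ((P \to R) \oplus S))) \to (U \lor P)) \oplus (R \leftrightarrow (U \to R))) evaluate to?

\text{True}

Substituting R=\text{False}, P=\text{True}, U=\text{True}, S=\text{False}:
U \to R = \text{True} \to \text{False} = \text{False}
\lnot (U \to R) = \lnot \text{False} = \text{True}
\lnot (U \to R) \leftrightarrow R = \text{True} \leftrightarrow \text{False} = \text{False}
U \oplus (\lnot (U \to R) \leftrightarrow R) = \text{True} \oplus \text{False} = \text{True}
P \oplus (U \oplus (\lnot (U \to R) \leftrightarrow R)) = \text{True} \oplus \text{True} = \text{False}
U \leftrightarrow P = \text{True} \leftrightarrow \text{True} = \text{True}
P \to R = \text{True} \to \text{False} = \text{False}
(P \to R) \oplus S = \text{False} \oplus \text{False} = \text{False}
R \land ((P \to R) \oplus S) = \text{False} \land \text{False} = \text{False}
(U \leftrightarrow P) \leftrightarrow (R \land ((P \to R) \oplus S)) = \text{True} \leftrightarrow \text{False} = \text{False}
U \lor P = \text{True} \lor \text{True} = \text{True}
((U \leftrightarrow P) \leftrightarrow (R \land ((P \to R) \oplus S))) \to (U \lor P) = \text{False} \to \text{True} = \text{True}
U \to R = \text{True} \to \text{False} = \text{False}
R \leftrightarrow (U \to R) = \text{False} \leftrightarrow \text{False} = \text{True}
(((U \leftrightarrow P) \leftrightarrow (R \land ((P \to R) \oplus S))) \to (U \lor P)) \oplus (R \leftrightarrow (U \to R)) = \text{True} \oplus \text{True} = \text{False}
(P \oplus (U \oplus (\lnot (U \to R) \leftrightarrow R))) \leftrightarrow ((((U \leftrightarrow P) \leftrightarrow (R \land ((P \to R) \oplus S))) \to (U \lor P)) \oplus (R \leftrightarrow (U \to R))) = \text{False} \leftrightarrow \text{False} = \text{True}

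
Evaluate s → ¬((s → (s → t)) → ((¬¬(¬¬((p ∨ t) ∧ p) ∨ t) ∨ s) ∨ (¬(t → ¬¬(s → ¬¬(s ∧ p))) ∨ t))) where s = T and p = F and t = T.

F

s → t = T → T = T
s → (s → t) = T → T = T
p ∨ t = F ∨ T = T
(p ∨ t) ∧ p = T ∧ F = F
¬((p ∨ t) ∧ p) = ¬F = T
¬¬((p ∨ t) ∧ p) = ¬T = F
¬¬((p ∨ t) ∧ p) ∨ t = F ∨ T = T
¬(¬¬((p ∨ t) ∧ p) ∨ t) = ¬T = F
¬¬(¬¬((p ∨ t) ∧ p) ∨ t) = ¬F = T
¬¬(¬¬((p ∨ t) ∧ p) ∨ t) ∨ s = T ∨ T = T
s ∧ p = T ∧ F = F
¬(s ∧ p) = ¬F = T
¬¬(s ∧ p) = ¬T = F
s → ¬¬(s ∧ p) = T → F = F
¬(s → ¬¬(s ∧ p)) = ¬F = T
¬¬(s → ¬¬(s ∧ p)) = ¬T = F
t → ¬¬(s → ¬¬(s ∧ p)) = T → F = F
¬(t → ¬¬(s → ¬¬(s ∧ p))) = ¬F = T
¬(t → ¬¬(s → ¬¬(s ∧ p))) ∨ t = T ∨ T = T
(¬¬(¬¬((p ∨ t) ∧ p) ∨ t) ∨ s) ∨ (¬(t → ¬¬(s → ¬¬(s ∧ p))) ∨ t) = T ∨ T = T
(s → (s → t)) → ((¬¬(¬¬((p ∨ t) ∧ p) ∨ t) ∨ s) ∨ (¬(t → ¬¬(s → ¬¬(s ∧ p))) ∨ t)) = T → T = T
¬((s → (s → t)) → ((¬¬(¬¬((p ∨ t) ∧ p) ∨ t) ∨ s) ∨ (¬(t → ¬¬(s → ¬¬(s ∧ p))) ∨ t))) = ¬T = F
s → ¬((s → (s → t)) → ((¬¬(¬¬((p ∨ t) ∧ p) ∨ t) ∨ s) ∨ (¬(t → ¬¬(s → ¬¬(s ∧ p))) ∨ t))) = T → F = F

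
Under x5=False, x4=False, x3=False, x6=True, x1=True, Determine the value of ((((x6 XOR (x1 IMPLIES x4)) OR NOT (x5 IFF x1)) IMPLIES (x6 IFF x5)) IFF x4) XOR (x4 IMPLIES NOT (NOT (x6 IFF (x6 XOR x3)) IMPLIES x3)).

False

x1 IMPLIES x4 = True IMPLIES False = False
x6 XOR (x1 IMPLIES x4) = True XOR False = True
x5 IFF x1 = False IFF True = False
NOT (x5 IFF x1) = NOT False = True
(x6 XOR (x1 IMPLIES x4)) OR NOT (x5 IFF x1) = True OR True = True
x6 IFF x5 = True IFF False = False
((x6 XOR (x1 IMPLIES x4)) OR NOT (x5 IFF x1)) IMPLIES (x6 IFF x5) = True IMPLIES False = False
(((x6 XOR (x1 IMPLIES x4)) OR NOT (x5 IFF x1)) IMPLIES (x6 IFF x5)) IFF x4 = False IFF False = True
x6 XOR x3 = True XOR False = True
x6 IFF (x6 XOR x3) = True IFF True = True
NOT (x6 IFF (x6 XOR x3)) = NOT True = False
NOT (x6 IFF (x6 XOR x3)) IMPLIES x3 = False IMPLIES False = True
NOT (NOT (x6 IFF (x6 XOR x3)) IMPLIES x3) = NOT True = False
x4 IMPLIES NOT (NOT (x6 IFF (x6 XOR x3)) IMPLIES x3) = False IMPLIES False = True
((((x6 XOR (x1 IMPLIES x4)) OR NOT (x5 IFF x1)) IMPLIES (x6 IFF x5)) IFF x4) XOR (x4 IMPLIES NOT (NOT (x6 IFF (x6 XOR x3)) IMPLIES x3)) = True XOR True = False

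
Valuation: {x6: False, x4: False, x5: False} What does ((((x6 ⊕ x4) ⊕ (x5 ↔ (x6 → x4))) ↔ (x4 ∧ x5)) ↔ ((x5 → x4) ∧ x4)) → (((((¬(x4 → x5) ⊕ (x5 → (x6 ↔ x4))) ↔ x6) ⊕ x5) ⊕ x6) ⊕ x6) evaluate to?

True

x6 ⊕ x4 = False ⊕ False = False
x6 → x4 = False → False = True
x5 ↔ (x6 → x4) = False ↔ True = False
(x6 ⊕ x4) ⊕ (x5 ↔ (x6 → x4)) = False ⊕ False = False
x4 ∧ x5 = False ∧ False = False
((x6 ⊕ x4) ⊕ (x5 ↔ (x6 → x4))) ↔ (x4 ∧ x5) = False ↔ False = True
x5 → x4 = False → False = True
(x5 → x4) ∧ x4 = True ∧ False = False
(((x6 ⊕ x4) ⊕ (x5 ↔ (x6 → x4))) ↔ (x4 ∧ x5)) ↔ ((x5 → x4) ∧ x4) = True ↔ False = False
x4 → x5 = False → False = True
¬(x4 → x5) = ¬True = False
x6 ↔ x4 = False ↔ False = True
x5 → (x6 ↔ x4) = False → True = True
¬(x4 → x5) ⊕ (x5 → (x6 ↔ x4)) = False ⊕ True = True
(¬(x4 → x5) ⊕ (x5 → (x6 ↔ x4))) ↔ x6 = True ↔ False = False
((¬(x4 → x5) ⊕ (x5 → (x6 ↔ x4))) ↔ x6) ⊕ x5 = False ⊕ False = False
(((¬(x4 → x5) ⊕ (x5 → (x6 ↔ x4))) ↔ x6) ⊕ x5) ⊕ x6 = False ⊕ False = False
((((¬(x4 → x5) ⊕ (x5 → (x6 ↔ x4))) ↔ x6) ⊕ x5) ⊕ x6) ⊕ x6 = False ⊕ False = False
((((x6 ⊕ x4) ⊕ (x5 ↔ (x6 → x4))) ↔ (x4 ∧ x5)) ↔ ((x5 → x4) ∧ x4)) → (((((¬(x4 → x5) ⊕ (x5 → (x6 ↔ x4))) ↔ x6) ⊕ x5) ⊕ x6) ⊕ x6) = False → False = True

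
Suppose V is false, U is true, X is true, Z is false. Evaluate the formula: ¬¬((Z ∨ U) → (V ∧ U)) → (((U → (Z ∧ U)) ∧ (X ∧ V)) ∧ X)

Z ∨ U = F ∨ T = T
V ∧ U = F ∧ T = F
(Z ∨ U) → (V ∧ U) = T → F = F
¬((Z ∨ U) → (V ∧ U)) = ¬F = T
¬¬((Z ∨ U) → (V ∧ U)) = ¬T = F
Z ∧ U = F ∧ T = F
U → (Z ∧ U) = T → F = F
X ∧ V = T ∧ F = F
(U → (Z ∧ U)) ∧ (X ∧ V) = F ∧ F = F
((U → (Z ∧ U)) ∧ (X ∧ V)) ∧ X = F ∧ T = F
¬¬((Z ∨ U) → (V ∧ U)) → (((U → (Z ∧ U)) ∧ (X ∧ V)) ∧ X) = F → F = T

T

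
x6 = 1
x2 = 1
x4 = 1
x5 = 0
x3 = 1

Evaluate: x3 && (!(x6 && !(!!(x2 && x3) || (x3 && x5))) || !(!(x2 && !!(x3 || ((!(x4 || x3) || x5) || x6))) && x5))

1

Substituting x6=1, x2=1, x4=1, x5=0, x3=1:
x2 && x3 = 1 && 1 = 1
!(x2 && x3) = !1 = 0
!!(x2 && x3) = !0 = 1
x3 && x5 = 1 && 0 = 0
!!(x2 && x3) || (x3 && x5) = 1 || 0 = 1
!(!!(x2 && x3) || (x3 && x5)) = !1 = 0
x6 && !(!!(x2 && x3) || (x3 && x5)) = 1 && 0 = 0
!(x6 && !(!!(x2 && x3) || (x3 && x5))) = !0 = 1
x4 || x3 = 1 || 1 = 1
!(x4 || x3) = !1 = 0
!(x4 || x3) || x5 = 0 || 0 = 0
(!(x4 || x3) || x5) || x6 = 0 || 1 = 1
x3 || ((!(x4 || x3) || x5) || x6) = 1 || 1 = 1
!(x3 || ((!(x4 || x3) || x5) || x6)) = !1 = 0
!!(x3 || ((!(x4 || x3) || x5) || x6)) = !0 = 1
x2 && !!(x3 || ((!(x4 || x3) || x5) || x6)) = 1 && 1 = 1
!(x2 && !!(x3 || ((!(x4 || x3) || x5) || x6))) = !1 = 0
!(x2 && !!(x3 || ((!(x4 || x3) || x5) || x6))) && x5 = 0 && 0 = 0
!(!(x2 && !!(x3 || ((!(x4 || x3) || x5) || x6))) && x5) = !0 = 1
!(x6 && !(!!(x2 && x3) || (x3 && x5))) || !(!(x2 && !!(x3 || ((!(x4 || x3) || x5) || x6))) && x5) = 1 || 1 = 1
x3 && (!(x6 && !(!!(x2 && x3) || (x3 && x5))) || !(!(x2 && !!(x3 || ((!(x4 || x3) || x5) || x6))) && x5)) = 1 && 1 = 1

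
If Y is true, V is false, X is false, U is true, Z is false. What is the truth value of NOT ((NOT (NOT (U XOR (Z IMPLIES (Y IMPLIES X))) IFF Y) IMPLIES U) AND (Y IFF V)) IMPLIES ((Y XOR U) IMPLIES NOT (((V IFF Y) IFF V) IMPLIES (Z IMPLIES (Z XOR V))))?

Substituting Y=true, V=false, X=false, U=true, Z=false:
Y IMPLIES X = true IMPLIES false = false
Z IMPLIES (Y IMPLIES X) = false IMPLIES false = true
U XOR (Z IMPLIES (Y IMPLIES X)) = true XOR true = false
NOT (U XOR (Z IMPLIES (Y IMPLIES X))) = NOT false = true
NOT (U XOR (Z IMPLIES (Y IMPLIES X))) IFF Y = true IFF true = true
NOT (NOT (U XOR (Z IMPLIES (Y IMPLIES X))) IFF Y) = NOT true = false
NOT (NOT (U XOR (Z IMPLIES (Y IMPLIES X))) IFF Y) IMPLIES U = false IMPLIES true = true
Y IFF V = true IFF false = false
(NOT (NOT (U XOR (Z IMPLIES (Y IMPLIES X))) IFF Y) IMPLIES U) AND (Y IFF V) = true AND false = false
NOT ((NOT (NOT (U XOR (Z IMPLIES (Y IMPLIES X))) IFF Y) IMPLIES U) AND (Y IFF V)) = NOT false = true
Y XOR U = true XOR true = false
V IFF Y = false IFF true = false
(V IFF Y) IFF V = false IFF false = true
Z XOR V = false XOR false = false
Z IMPLIES (Z XOR V) = false IMPLIES false = true
((V IFF Y) IFF V) IMPLIES (Z IMPLIES (Z XOR V)) = true IMPLIES true = true
NOT (((V IFF Y) IFF V) IMPLIES (Z IMPLIES (Z XOR V))) = NOT true = false
(Y XOR U) IMPLIES NOT (((V IFF Y) IFF V) IMPLIES (Z IMPLIES (Z XOR V))) = false IMPLIES false = true
NOT ((NOT (NOT (U XOR (Z IMPLIES (Y IMPLIES X))) IFF Y) IMPLIES U) AND (Y IFF V)) IMPLIES ((Y XOR U) IMPLIES NOT (((V IFF Y) IFF V) IMPLIES (Z IMPLIES (Z XOR V)))) = true IMPLIES true = true

true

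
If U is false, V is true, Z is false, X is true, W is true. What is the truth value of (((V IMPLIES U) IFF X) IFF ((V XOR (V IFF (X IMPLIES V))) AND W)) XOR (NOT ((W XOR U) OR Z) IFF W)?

True

V IMPLIES U = True IMPLIES False = False
(V IMPLIES U) IFF X = False IFF True = False
X IMPLIES V = True IMPLIES True = True
V IFF (X IMPLIES V) = True IFF True = True
V XOR (V IFF (X IMPLIES V)) = True XOR True = False
(V XOR (V IFF (X IMPLIES V))) AND W = False AND True = False
((V IMPLIES U) IFF X) IFF ((V XOR (V IFF (X IMPLIES V))) AND W) = False IFF False = True
W XOR U = True XOR False = True
(W XOR U) OR Z = True OR False = True
NOT ((W XOR U) OR Z) = NOT True = False
NOT ((W XOR U) OR Z) IFF W = False IFF True = False
(((V IMPLIES U) IFF X) IFF ((V XOR (V IFF (X IMPLIES V))) AND W)) XOR (NOT ((W XOR U) OR Z) IFF W) = True XOR False = True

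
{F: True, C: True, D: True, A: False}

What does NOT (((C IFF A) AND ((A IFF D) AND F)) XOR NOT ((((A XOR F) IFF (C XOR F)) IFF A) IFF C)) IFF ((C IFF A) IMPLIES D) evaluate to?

True

C IFF A = True IFF False = False
A IFF D = False IFF True = False
(A IFF D) AND F = False AND True = False
(C IFF A) AND ((A IFF D) AND F) = False AND False = False
A XOR F = False XOR True = True
C XOR F = True XOR True = False
(A XOR F) IFF (C XOR F) = True IFF False = False
((A XOR F) IFF (C XOR F)) IFF A = False IFF False = True
(((A XOR F) IFF (C XOR F)) IFF A) IFF C = True IFF True = True
NOT ((((A XOR F) IFF (C XOR F)) IFF A) IFF C) = NOT True = False
((C IFF A) AND ((A IFF D) AND F)) XOR NOT ((((A XOR F) IFF (C XOR F)) IFF A) IFF C) = False XOR False = False
NOT (((C IFF A) AND ((A IFF D) AND F)) XOR NOT ((((A XOR F) IFF (C XOR F)) IFF A) IFF C)) = NOT False = True
C IFF A = True IFF False = False
(C IFF A) IMPLIES D = False IMPLIES True = True
NOT (((C IFF A) AND ((A IFF D) AND F)) XOR NOT ((((A XOR F) IFF (C XOR F)) IFF A) IFF C)) IFF ((C IFF A) IMPLIES D) = True IFF True = True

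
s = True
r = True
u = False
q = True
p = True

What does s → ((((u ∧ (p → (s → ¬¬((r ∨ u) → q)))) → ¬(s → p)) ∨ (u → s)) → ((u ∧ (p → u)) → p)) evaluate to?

True

Substituting s=True, r=True, u=False, q=True, p=True:
r ∨ u = True ∨ False = True
(r ∨ u) → q = True → True = True
¬((r ∨ u) → q) = ¬True = False
¬¬((r ∨ u) → q) = ¬False = True
s → ¬¬((r ∨ u) → q) = True → True = True
p → (s → ¬¬((r ∨ u) → q)) = True → True = True
u ∧ (p → (s → ¬¬((r ∨ u) → q))) = False ∧ True = False
s → p = True → True = True
¬(s → p) = ¬True = False
(u ∧ (p → (s → ¬¬((r ∨ u) → q)))) → ¬(s → p) = False → False = True
u → s = False → True = True
((u ∧ (p → (s → ¬¬((r ∨ u) → q)))) → ¬(s → p)) ∨ (u → s) = True ∨ True = True
p → u = True → False = False
u ∧ (p → u) = False ∧ False = False
(u ∧ (p → u)) → p = False → True = True
(((u ∧ (p → (s → ¬¬((r ∨ u) → q)))) → ¬(s → p)) ∨ (u → s)) → ((u ∧ (p → u)) → p) = True → True = True
s → ((((u ∧ (p → (s → ¬¬((r ∨ u) → q)))) → ¬(s → p)) ∨ (u → s)) → ((u ∧ (p → u)) → p)) = True → True = True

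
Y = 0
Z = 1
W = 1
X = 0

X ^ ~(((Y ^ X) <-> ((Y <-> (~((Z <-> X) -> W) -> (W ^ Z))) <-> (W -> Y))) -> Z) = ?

Substituting Y=0, Z=1, W=1, X=0:
Y ^ X = 0 ^ 0 = 0
Z <-> X = 1 <-> 0 = 0
(Z <-> X) -> W = 0 -> 1 = 1
~((Z <-> X) -> W) = ~1 = 0
W ^ Z = 1 ^ 1 = 0
~((Z <-> X) -> W) -> (W ^ Z) = 0 -> 0 = 1
Y <-> (~((Z <-> X) -> W) -> (W ^ Z)) = 0 <-> 1 = 0
W -> Y = 1 -> 0 = 0
(Y <-> (~((Z <-> X) -> W) -> (W ^ Z))) <-> (W -> Y) = 0 <-> 0 = 1
(Y ^ X) <-> ((Y <-> (~((Z <-> X) -> W) -> (W ^ Z))) <-> (W -> Y)) = 0 <-> 1 = 0
((Y ^ X) <-> ((Y <-> (~((Z <-> X) -> W) -> (W ^ Z))) <-> (W -> Y))) -> Z = 0 -> 1 = 1
~(((Y ^ X) <-> ((Y <-> (~((Z <-> X) -> W) -> (W ^ Z))) <-> (W -> Y))) -> Z) = ~1 = 0
X ^ ~(((Y ^ X) <-> ((Y <-> (~((Z <-> X) -> W) -> (W ^ Z))) <-> (W -> Y))) -> Z) = 0 ^ 0 = 0

0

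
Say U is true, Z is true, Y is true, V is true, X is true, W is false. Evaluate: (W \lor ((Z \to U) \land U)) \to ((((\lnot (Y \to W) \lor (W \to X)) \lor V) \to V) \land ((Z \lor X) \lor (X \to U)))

T

Substituting U=T, Z=T, Y=T, V=T, X=T, W=F:
Z \to U = T \to T = T
(Z \to U) \land U = T \land T = T
W \lor ((Z \to U) \land U) = F \lor T = T
Y \to W = T \to F = F
\lnot (Y \to W) = \lnot F = T
W \to X = F \to T = T
\lnot (Y \to W) \lor (W \to X) = T \lor T = T
(\lnot (Y \to W) \lor (W \to X)) \lor V = T \lor T = T
((\lnot (Y \to W) \lor (W \to X)) \lor V) \to V = T \to T = T
Z \lor X = T \lor T = T
X \to U = T \to T = T
(Z \lor X) \lor (X \to U) = T \lor T = T
(((\lnot (Y \to W) \lor (W \to X)) \lor V) \to V) \land ((Z \lor X) \lor (X \to U)) = T \land T = T
(W \lor ((Z \to U) \land U)) \to ((((\lnot (Y \to W) \lor (W \to X)) \lor V) \to V) \land ((Z \lor X) \lor (X \to U))) = T \to T = T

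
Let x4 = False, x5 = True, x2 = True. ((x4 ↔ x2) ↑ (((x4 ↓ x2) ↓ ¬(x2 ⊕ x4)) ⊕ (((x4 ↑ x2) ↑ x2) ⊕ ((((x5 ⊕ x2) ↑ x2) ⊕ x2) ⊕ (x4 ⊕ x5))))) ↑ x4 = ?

x4 ↔ x2 = False ↔ True = False
x4 ↓ x2 = False ↓ True = False
x2 ⊕ x4 = True ⊕ False = True
¬(x2 ⊕ x4) = ¬True = False
(x4 ↓ x2) ↓ ¬(x2 ⊕ x4) = False ↓ False = True
x4 ↑ x2 = False ↑ True = True
(x4 ↑ x2) ↑ x2 = True ↑ True = False
x5 ⊕ x2 = True ⊕ True = False
(x5 ⊕ x2) ↑ x2 = False ↑ True = True
((x5 ⊕ x2) ↑ x2) ⊕ x2 = True ⊕ True = False
x4 ⊕ x5 = False ⊕ True = True
(((x5 ⊕ x2) ↑ x2) ⊕ x2) ⊕ (x4 ⊕ x5) = False ⊕ True = True
((x4 ↑ x2) ↑ x2) ⊕ ((((x5 ⊕ x2) ↑ x2) ⊕ x2) ⊕ (x4 ⊕ x5)) = False ⊕ True = True
((x4 ↓ x2) ↓ ¬(x2 ⊕ x4)) ⊕ (((x4 ↑ x2) ↑ x2) ⊕ ((((x5 ⊕ x2) ↑ x2) ⊕ x2) ⊕ (x4 ⊕ x5))) = True ⊕ True = False
(x4 ↔ x2) ↑ (((x4 ↓ x2) ↓ ¬(x2 ⊕ x4)) ⊕ (((x4 ↑ x2) ↑ x2) ⊕ ((((x5 ⊕ x2) ↑ x2) ⊕ x2) ⊕ (x4 ⊕ x5)))) = False ↑ False = True
((x4 ↔ x2) ↑ (((x4 ↓ x2) ↓ ¬(x2 ⊕ x4)) ⊕ (((x4 ↑ x2) ↑ x2) ⊕ ((((x5 ⊕ x2) ↑ x2) ⊕ x2) ⊕ (x4 ⊕ x5))))) ↑ x4 = True ↑ False = True

True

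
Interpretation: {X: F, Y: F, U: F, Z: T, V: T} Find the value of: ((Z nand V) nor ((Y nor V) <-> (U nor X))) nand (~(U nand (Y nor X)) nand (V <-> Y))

F

Substituting X=F, Y=F, U=F, Z=T, V=T:
Z nand V = T nand T = F
Y nor V = F nor T = F
U nor X = F nor F = T
(Y nor V) <-> (U nor X) = F <-> T = F
(Z nand V) nor ((Y nor V) <-> (U nor X)) = F nor F = T
Y nor X = F nor F = T
U nand (Y nor X) = F nand T = T
~(U nand (Y nor X)) = ~T = F
V <-> Y = T <-> F = F
~(U nand (Y nor X)) nand (V <-> Y) = F nand F = T
((Z nand V) nor ((Y nor V) <-> (U nor X))) nand (~(U nand (Y nor X)) nand (V <-> Y)) = T nand T = F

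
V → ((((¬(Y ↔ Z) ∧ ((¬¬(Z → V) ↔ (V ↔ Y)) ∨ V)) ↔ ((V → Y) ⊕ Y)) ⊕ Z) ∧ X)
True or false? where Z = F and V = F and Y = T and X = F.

Y ↔ Z = T ↔ F = F
¬(Y ↔ Z) = ¬F = T
Z → V = F → F = T
¬(Z → V) = ¬T = F
¬¬(Z → V) = ¬F = T
V ↔ Y = F ↔ T = F
¬¬(Z → V) ↔ (V ↔ Y) = T ↔ F = F
(¬¬(Z → V) ↔ (V ↔ Y)) ∨ V = F ∨ F = F
¬(Y ↔ Z) ∧ ((¬¬(Z → V) ↔ (V ↔ Y)) ∨ V) = T ∧ F = F
V → Y = F → T = T
(V → Y) ⊕ Y = T ⊕ T = F
(¬(Y ↔ Z) ∧ ((¬¬(Z → V) ↔ (V ↔ Y)) ∨ V)) ↔ ((V → Y) ⊕ Y) = F ↔ F = T
((¬(Y ↔ Z) ∧ ((¬¬(Z → V) ↔ (V ↔ Y)) ∨ V)) ↔ ((V → Y) ⊕ Y)) ⊕ Z = T ⊕ F = T
(((¬(Y ↔ Z) ∧ ((¬¬(Z → V) ↔ (V ↔ Y)) ∨ V)) ↔ ((V → Y) ⊕ Y)) ⊕ Z) ∧ X = T ∧ F = F
V → ((((¬(Y ↔ Z) ∧ ((¬¬(Z → V) ↔ (V ↔ Y)) ∨ V)) ↔ ((V → Y) ⊕ Y)) ⊕ Z) ∧ X) = F → F = T

T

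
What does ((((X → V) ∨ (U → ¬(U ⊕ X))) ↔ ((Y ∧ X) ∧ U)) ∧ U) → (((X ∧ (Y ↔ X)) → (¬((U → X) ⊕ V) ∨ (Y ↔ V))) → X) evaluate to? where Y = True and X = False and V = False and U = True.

Substituting Y=True, X=False, V=False, U=True:
X → V = False → False = True
U ⊕ X = True ⊕ False = True
¬(U ⊕ X) = ¬True = False
U → ¬(U ⊕ X) = True → False = False
(X → V) ∨ (U → ¬(U ⊕ X)) = True ∨ False = True
Y ∧ X = True ∧ False = False
(Y ∧ X) ∧ U = False ∧ True = False
((X → V) ∨ (U → ¬(U ⊕ X))) ↔ ((Y ∧ X) ∧ U) = True ↔ False = False
(((X → V) ∨ (U → ¬(U ⊕ X))) ↔ ((Y ∧ X) ∧ U)) ∧ U = False ∧ True = False
Y ↔ X = True ↔ False = False
X ∧ (Y ↔ X) = False ∧ False = False
U → X = True → False = False
(U → X) ⊕ V = False ⊕ False = False
¬((U → X) ⊕ V) = ¬False = True
Y ↔ V = True ↔ False = False
¬((U → X) ⊕ V) ∨ (Y ↔ V) = True ∨ False = True
(X ∧ (Y ↔ X)) → (¬((U → X) ⊕ V) ∨ (Y ↔ V)) = False → True = True
((X ∧ (Y ↔ X)) → (¬((U → X) ⊕ V) ∨ (Y ↔ V))) → X = True → False = False
((((X → V) ∨ (U → ¬(U ⊕ X))) ↔ ((Y ∧ X) ∧ U)) ∧ U) → (((X ∧ (Y ↔ X)) → (¬((U → X) ⊕ V) ∨ (Y ↔ V))) → X) = False → False = True

True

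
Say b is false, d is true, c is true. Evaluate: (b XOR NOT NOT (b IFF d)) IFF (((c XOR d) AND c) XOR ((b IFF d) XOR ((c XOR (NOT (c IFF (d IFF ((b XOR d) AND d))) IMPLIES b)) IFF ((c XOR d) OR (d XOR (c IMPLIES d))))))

F

Substituting b=F, d=T, c=T:
b IFF d = F IFF T = F
NOT (b IFF d) = NOT F = T
NOT NOT (b IFF d) = NOT T = F
b XOR NOT NOT (b IFF d) = F XOR F = F
c XOR d = T XOR T = F
(c XOR d) AND c = F AND T = F
b IFF d = F IFF T = F
b XOR d = F XOR T = T
(b XOR d) AND d = T AND T = T
d IFF ((b XOR d) AND d) = T IFF T = T
c IFF (d IFF ((b XOR d) AND d)) = T IFF T = T
NOT (c IFF (d IFF ((b XOR d) AND d))) = NOT T = F
NOT (c IFF (d IFF ((b XOR d) AND d))) IMPLIES b = F IMPLIES F = T
c XOR (NOT (c IFF (d IFF ((b XOR d) AND d))) IMPLIES b) = T XOR T = F
c XOR d = T XOR T = F
c IMPLIES d = T IMPLIES T = T
d XOR (c IMPLIES d) = T XOR T = F
(c XOR d) OR (d XOR (c IMPLIES d)) = F OR F = F
(c XOR (NOT (c IFF (d IFF ((b XOR d) AND d))) IMPLIES b)) IFF ((c XOR d) OR (d XOR (c IMPLIES d))) = F IFF F = T
(b IFF d) XOR ((c XOR (NOT (c IFF (d IFF ((b XOR d) AND d))) IMPLIES b)) IFF ((c XOR d) OR (d XOR (c IMPLIES d)))) = F XOR T = T
((c XOR d) AND c) XOR ((b IFF d) XOR ((c XOR (NOT (c IFF (d IFF ((b XOR d) AND d))) IMPLIES b)) IFF ((c XOR d) OR (d XOR (c IMPLIES d))))) = F XOR T = T
(b XOR NOT NOT (b IFF d)) IFF (((c XOR d) AND c) XOR ((b IFF d) XOR ((c XOR (NOT (c IFF (d IFF ((b XOR d) AND d))) IMPLIES b)) IFF ((c XOR d) OR (d XOR (c IMPLIES d)))))) = F IFF T = F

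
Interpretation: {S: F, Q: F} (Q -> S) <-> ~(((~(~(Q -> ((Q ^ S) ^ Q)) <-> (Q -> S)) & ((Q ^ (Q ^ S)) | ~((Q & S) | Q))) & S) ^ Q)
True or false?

Substituting S=F, Q=F:
Q -> S = F -> F = T
Q ^ S = F ^ F = F
(Q ^ S) ^ Q = F ^ F = F
Q -> ((Q ^ S) ^ Q) = F -> F = T
~(Q -> ((Q ^ S) ^ Q)) = ~T = F
Q -> S = F -> F = T
~(Q -> ((Q ^ S) ^ Q)) <-> (Q -> S) = F <-> T = F
~(~(Q -> ((Q ^ S) ^ Q)) <-> (Q -> S)) = ~F = T
Q ^ S = F ^ F = F
Q ^ (Q ^ S) = F ^ F = F
Q & S = F & F = F
(Q & S) | Q = F | F = F
~((Q & S) | Q) = ~F = T
(Q ^ (Q ^ S)) | ~((Q & S) | Q) = F | T = T
~(~(Q -> ((Q ^ S) ^ Q)) <-> (Q -> S)) & ((Q ^ (Q ^ S)) | ~((Q & S) | Q)) = T & T = T
(~(~(Q -> ((Q ^ S) ^ Q)) <-> (Q -> S)) & ((Q ^ (Q ^ S)) | ~((Q & S) | Q))) & S = T & F = F
((~(~(Q -> ((Q ^ S) ^ Q)) <-> (Q -> S)) & ((Q ^ (Q ^ S)) | ~((Q & S) | Q))) & S) ^ Q = F ^ F = F
~(((~(~(Q -> ((Q ^ S) ^ Q)) <-> (Q -> S)) & ((Q ^ (Q ^ S)) | ~((Q & S) | Q))) & S) ^ Q) = ~F = T
(Q -> S) <-> ~(((~(~(Q -> ((Q ^ S) ^ Q)) <-> (Q -> S)) & ((Q ^ (Q ^ S)) | ~((Q & S) | Q))) & S) ^ Q) = T <-> T = T

T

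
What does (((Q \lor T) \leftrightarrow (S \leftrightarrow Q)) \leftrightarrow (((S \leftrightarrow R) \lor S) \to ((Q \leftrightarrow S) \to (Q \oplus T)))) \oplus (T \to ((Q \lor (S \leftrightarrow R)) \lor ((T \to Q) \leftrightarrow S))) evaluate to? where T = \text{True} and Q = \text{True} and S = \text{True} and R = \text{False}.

\text{True}

Q \lor T = \text{True} \lor \text{True} = \text{True}
S \leftrightarrow Q = \text{True} \leftrightarrow \text{True} = \text{True}
(Q \lor T) \leftrightarrow (S \leftrightarrow Q) = \text{True} \leftrightarrow \text{True} = \text{True}
S \leftrightarrow R = \text{True} \leftrightarrow \text{False} = \text{False}
(S \leftrightarrow R) \lor S = \text{False} \lor \text{True} = \text{True}
Q \leftrightarrow S = \text{True} \leftrightarrow \text{True} = \text{True}
Q \oplus T = \text{True} \oplus \text{True} = \text{False}
(Q \leftrightarrow S) \to (Q \oplus T) = \text{True} \to \text{False} = \text{False}
((S \leftrightarrow R) \lor S) \to ((Q \leftrightarrow S) \to (Q \oplus T)) = \text{True} \to \text{False} = \text{False}
((Q \lor T) \leftrightarrow (S \leftrightarrow Q)) \leftrightarrow (((S \leftrightarrow R) \lor S) \to ((Q \leftrightarrow S) \to (Q \oplus T))) = \text{True} \leftrightarrow \text{False} = \text{False}
S \leftrightarrow R = \text{True} \leftrightarrow \text{False} = \text{False}
Q \lor (S \leftrightarrow R) = \text{True} \lor \text{False} = \text{True}
T \to Q = \text{True} \to \text{True} = \text{True}
(T \to Q) \leftrightarrow S = \text{True} \leftrightarrow \text{True} = \text{True}
(Q \lor (S \leftrightarrow R)) \lor ((T \to Q) \leftrightarrow S) = \text{True} \lor \text{True} = \text{True}
T \to ((Q \lor (S \leftrightarrow R)) \lor ((T \to Q) \leftrightarrow S)) = \text{True} \to \text{True} = \text{True}
(((Q \lor T) \leftrightarrow (S \leftrightarrow Q)) \leftrightarrow (((S \leftrightarrow R) \lor S) \to ((Q \leftrightarrow S) \to (Q \oplus T)))) \oplus (T \to ((Q \lor (S \leftrightarrow R)) \lor ((T \to Q) \leftrightarrow S))) = \text{False} \oplus \text{True} = \text{True}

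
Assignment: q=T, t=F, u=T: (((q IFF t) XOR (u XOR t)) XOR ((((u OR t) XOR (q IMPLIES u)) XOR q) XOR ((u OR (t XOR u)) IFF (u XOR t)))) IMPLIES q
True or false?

q IFF t = T IFF F = F
u XOR t = T XOR F = T
(q IFF t) XOR (u XOR t) = F XOR T = T
u OR t = T OR F = T
q IMPLIES u = T IMPLIES T = T
(u OR t) XOR (q IMPLIES u) = T XOR T = F
((u OR t) XOR (q IMPLIES u)) XOR q = F XOR T = T
t XOR u = F XOR T = T
u OR (t XOR u) = T OR T = T
u XOR t = T XOR F = T
(u OR (t XOR u)) IFF (u XOR t) = T IFF T = T
(((u OR t) XOR (q IMPLIES u)) XOR q) XOR ((u OR (t XOR u)) IFF (u XOR t)) = T XOR T = F
((q IFF t) XOR (u XOR t)) XOR ((((u OR t) XOR (q IMPLIES u)) XOR q) XOR ((u OR (t XOR u)) IFF (u XOR t))) = T XOR F = T
(((q IFF t) XOR (u XOR t)) XOR ((((u OR t) XOR (q IMPLIES u)) XOR q) XOR ((u OR (t XOR u)) IFF (u XOR t)))) IMPLIES q = T IMPLIES T = T

T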